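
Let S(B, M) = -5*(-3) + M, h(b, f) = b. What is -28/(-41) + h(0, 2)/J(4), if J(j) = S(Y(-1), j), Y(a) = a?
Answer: 28/41 ≈ 0.68293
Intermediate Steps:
S(B, M) = 15 + M
J(j) = 15 + j
-28/(-41) + h(0, 2)/J(4) = -28/(-41) + 0/(15 + 4) = -28*(-1/41) + 0/19 = 28/41 + 0*(1/19) = 28/41 + 0 = 28/41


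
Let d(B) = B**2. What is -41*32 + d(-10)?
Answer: -1212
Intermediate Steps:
-41*32 + d(-10) = -41*32 + (-10)**2 = -1312 + 100 = -1212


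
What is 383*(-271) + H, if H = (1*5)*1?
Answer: -103788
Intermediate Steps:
H = 5 (H = 5*1 = 5)
383*(-271) + H = 383*(-271) + 5 = -103793 + 5 = -103788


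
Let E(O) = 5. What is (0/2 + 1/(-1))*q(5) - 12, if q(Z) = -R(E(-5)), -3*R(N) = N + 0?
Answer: -41/3 ≈ -13.667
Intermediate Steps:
R(N) = -N/3 (R(N) = -(N + 0)/3 = -N/3)
q(Z) = 5/3 (q(Z) = -(-1)*5/3 = -1*(-5/3) = 5/3)
(0/2 + 1/(-1))*q(5) - 12 = (0/2 + 1/(-1))*(5/3) - 12 = (0*(½) + 1*(-1))*(5/3) - 12 = (0 - 1)*(5/3) - 12 = -1*5/3 - 12 = -5/3 - 12 = -41/3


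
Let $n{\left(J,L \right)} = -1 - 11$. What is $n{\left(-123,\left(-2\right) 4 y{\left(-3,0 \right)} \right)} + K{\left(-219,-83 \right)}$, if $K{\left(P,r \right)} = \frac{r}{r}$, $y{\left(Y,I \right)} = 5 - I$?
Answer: $-11$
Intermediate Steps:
$n{\left(J,L \right)} = -12$
$K{\left(P,r \right)} = 1$
$n{\left(-123,\left(-2\right) 4 y{\left(-3,0 \right)} \right)} + K{\left(-219,-83 \right)} = -12 + 1 = -11$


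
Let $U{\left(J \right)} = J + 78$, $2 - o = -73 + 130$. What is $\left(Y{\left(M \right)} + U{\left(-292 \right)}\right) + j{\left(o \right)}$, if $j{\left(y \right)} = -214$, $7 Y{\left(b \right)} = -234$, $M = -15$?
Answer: $- \frac{3230}{7} \approx -461.43$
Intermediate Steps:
$Y{\left(b \right)} = - \frac{234}{7}$ ($Y{\left(b \right)} = \frac{1}{7} \left(-234\right) = - \frac{234}{7}$)
$o = -55$ ($o = 2 - \left(-73 + 130\right) = 2 - 57 = -55$)
$U{\left(J \right)} = 78 + J$
$\left(Y{\left(M \right)} + U{\left(-292 \right)}\right) + j{\left(o \right)} = \left(- \frac{234}{7} + \left(78 - 292\right)\right) - 214 = \left(- \frac{234}{7} - 214\right) - 214 = - \frac{1732}{7} - 214 = - \frac{3230}{7}$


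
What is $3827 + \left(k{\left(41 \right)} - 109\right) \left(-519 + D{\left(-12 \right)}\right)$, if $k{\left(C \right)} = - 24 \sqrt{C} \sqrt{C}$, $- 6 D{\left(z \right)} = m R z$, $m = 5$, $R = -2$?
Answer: $592954$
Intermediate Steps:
$D{\left(z \right)} = \frac{5 z}{3}$ ($D{\left(z \right)} = - \frac{5 \left(-2\right) z}{6} = - \frac{\left(-10\right) z}{6} = \frac{5 z}{3}$)
$k{\left(C \right)} = - 24 C$
$3827 + \left(k{\left(41 \right)} - 109\right) \left(-519 + D{\left(-12 \right)}\right) = 3827 + \left(\left(-24\right) 41 - 109\right) \left(-519 + \frac{5}{3} \left(-12\right)\right) = 3827 + \left(-984 - 109\right) \left(-519 - 20\right) = 3827 - -589127 = 3827 + 589127 = 592954$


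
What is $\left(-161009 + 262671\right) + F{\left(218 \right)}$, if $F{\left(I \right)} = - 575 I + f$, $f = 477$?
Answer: $-23211$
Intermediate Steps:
$F{\left(I \right)} = 477 - 575 I$ ($F{\left(I \right)} = - 575 I + 477 = 477 - 575 I$)
$\left(-161009 + 262671\right) + F{\left(218 \right)} = \left(-161009 + 262671\right) + \left(477 - 125350\right) = 101662 + \left(477 - 125350\right) = 101662 - 124873 = -23211$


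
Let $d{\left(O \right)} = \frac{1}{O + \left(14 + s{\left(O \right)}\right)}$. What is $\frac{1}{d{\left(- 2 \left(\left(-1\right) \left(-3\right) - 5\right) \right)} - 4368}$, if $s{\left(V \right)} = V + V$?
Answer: $- \frac{26}{113567} \approx -0.00022894$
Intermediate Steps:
$s{\left(V \right)} = 2 V$
$d{\left(O \right)} = \frac{1}{14 + 3 O}$ ($d{\left(O \right)} = \frac{1}{O + \left(14 + 2 O\right)} = \frac{1}{14 + 3 O}$)
$\frac{1}{d{\left(- 2 \left(\left(-1\right) \left(-3\right) - 5\right) \right)} - 4368} = \frac{1}{\frac{1}{14 + 3 \left(- 2 \left(\left(-1\right) \left(-3\right) - 5\right)\right)} - 4368} = \frac{1}{\frac{1}{14 + 3 \left(- 2 \left(3 - 5\right)\right)} - 4368} = \frac{1}{\frac{1}{14 + 3 \left(\left(-2\right) \left(-2\right)\right)} - 4368} = \frac{1}{\frac{1}{14 + 3 \cdot 4} - 4368} = \frac{1}{\frac{1}{14 + 12} - 4368} = \frac{1}{\frac{1}{26} - 4368} = \frac{1}{- \frac{113567}{26}} = - \frac{26}{113567}$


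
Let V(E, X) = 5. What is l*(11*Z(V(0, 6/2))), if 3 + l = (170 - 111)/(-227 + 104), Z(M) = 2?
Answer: -9416/123 ≈ -76.553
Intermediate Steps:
l = -428/123 (l = -3 + (170 - 111)/(-227 + 104) = -3 + 59/(-123) = -3 + 59*(-1/123) = -3 - 59/123 = -428/123 ≈ -3.4797)
l*(11*Z(V(0, 6/2))) = -4708*2/123 = -428/123*22 = -9416/123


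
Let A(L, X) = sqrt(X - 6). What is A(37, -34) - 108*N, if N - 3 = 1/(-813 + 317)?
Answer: -40149/124 + 2*I*sqrt(10) ≈ -323.78 + 6.3246*I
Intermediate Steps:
A(L, X) = sqrt(-6 + X)
N = 1487/496 (N = 3 + 1/(-813 + 317) = 3 + 1/(-496) = 3 - 1/496 = 1487/496 ≈ 2.9980)
A(37, -34) - 108*N = sqrt(-6 - 34) - 108*1487/496 = sqrt(-40) - 40149/124 = 2*I*sqrt(10) - 40149/124 = -40149/124 + 2*I*sqrt(10)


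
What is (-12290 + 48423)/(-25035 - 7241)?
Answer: -36133/32276 ≈ -1.1195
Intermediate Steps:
(-12290 + 48423)/(-25035 - 7241) = 36133/(-32276) = 36133*(-1/32276) = -36133/32276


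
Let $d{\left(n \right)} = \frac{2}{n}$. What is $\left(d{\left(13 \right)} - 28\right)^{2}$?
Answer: $\frac{131044}{169} \approx 775.41$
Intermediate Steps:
$\left(d{\left(13 \right)} - 28\right)^{2} = \left(\frac{2}{13} - 28\right)^{2} = \left(- \frac{362}{13}\right)^{2} = \frac{131044}{169}$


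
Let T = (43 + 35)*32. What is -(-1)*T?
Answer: 2496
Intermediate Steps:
T = 2496 (T = 78*32 = 2496)
-(-1)*T = -(-1)*2496 = -1*(-2496) = 2496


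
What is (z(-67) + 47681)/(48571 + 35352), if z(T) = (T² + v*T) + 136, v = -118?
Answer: 60212/83923 ≈ 0.71747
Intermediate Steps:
z(T) = 136 + T² - 118*T (z(T) = (T² - 118*T) + 136 = 136 + T² - 118*T)
(z(-67) + 47681)/(48571 + 35352) = ((136 + (-67)² - 118*(-67)) + 47681)/(48571 + 35352) = ((136 + 4489 + 7906) + 47681)/83923 = (12531 + 47681)*(1/83923) = 60212*(1/83923) = 60212/83923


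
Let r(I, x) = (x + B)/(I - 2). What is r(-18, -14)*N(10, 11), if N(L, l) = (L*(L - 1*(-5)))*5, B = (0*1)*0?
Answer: 525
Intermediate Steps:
B = 0 (B = 0*0 = 0)
r(I, x) = x/(-2 + I) (r(I, x) = (x + 0)/(I - 2) = x/(-2 + I))
N(L, l) = 5*L*(5 + L) (N(L, l) = (L*(L + 5))*5 = (L*(5 + L))*5 = 5*L*(5 + L))
r(-18, -14)*N(10, 11) = (-14/(-2 - 18))*(5*10*(5 + 10)) = (-14/(-20))*(5*10*15) = -14*(-1/20)*750 = (7/10)*750 = 525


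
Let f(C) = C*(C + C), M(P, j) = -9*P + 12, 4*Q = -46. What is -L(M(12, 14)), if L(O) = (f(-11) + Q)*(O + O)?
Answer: 44256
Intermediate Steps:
Q = -23/2 (Q = (¼)*(-46) = -23/2 ≈ -11.500)
M(P, j) = 12 - 9*P
f(C) = 2*C² (f(C) = C*(2*C) = 2*C²)
L(O) = 461*O (L(O) = (2*(-11)² - 23/2)*(O + O) = (2*121 - 23/2)*(2*O) = (242 - 23/2)*(2*O) = 461*(2*O)/2 = 461*O)
-L(M(12, 14)) = -461*(12 - 9*12) = -461*(12 - 108) = -461*(-96) = -1*(-44256) = 44256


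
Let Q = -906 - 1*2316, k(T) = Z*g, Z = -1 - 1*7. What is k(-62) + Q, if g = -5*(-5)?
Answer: -3422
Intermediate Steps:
g = 25
Z = -8 (Z = -1 - 7 = -8)
k(T) = -200 (k(T) = -8*25 = -200)
Q = -3222 (Q = -906 - 2316 = -3222)
k(-62) + Q = -200 - 3222 = -3422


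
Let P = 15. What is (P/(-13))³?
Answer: -3375/2197 ≈ -1.5362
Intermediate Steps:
(P/(-13))³ = (15/(-13))³ = (15*(-1/13))³ = (-15/13)³ = -3375/2197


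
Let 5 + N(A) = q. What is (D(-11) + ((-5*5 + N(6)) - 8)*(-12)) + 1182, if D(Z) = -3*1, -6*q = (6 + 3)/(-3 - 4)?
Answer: 11427/7 ≈ 1632.4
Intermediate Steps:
q = 3/14 (q = -(6 + 3)/(6*(-3 - 4)) = -3/(2*(-7)) = -3*(-1)/(2*7) = -1/6*(-9/7) = 3/14 ≈ 0.21429)
D(Z) = -3
N(A) = -67/14 (N(A) = -5 + 3/14 = -67/14)
(D(-11) + ((-5*5 + N(6)) - 8)*(-12)) + 1182 = (-3 + ((-5*5 - 67/14) - 8)*(-12)) + 1182 = (-3 + ((-25 - 67/14) - 8)*(-12)) + 1182 = (-3 + (-417/14 - 8)*(-12)) + 1182 = (-3 - 529/14*(-12)) + 1182 = (-3 + 3174/7) + 1182 = 3153/7 + 1182 = 11427/7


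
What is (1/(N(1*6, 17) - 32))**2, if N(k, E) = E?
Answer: 1/225 ≈ 0.0044444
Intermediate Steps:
(1/(N(1*6, 17) - 32))**2 = (1/(17 - 32))**2 = (1/(-15))**2 = (-1/15)**2 = 1/225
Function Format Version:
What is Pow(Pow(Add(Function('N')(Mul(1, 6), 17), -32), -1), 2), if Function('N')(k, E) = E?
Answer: Rational(1, 225) ≈ 0.0044444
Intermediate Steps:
Pow(Pow(Add(Function('N')(Mul(1, 6), 17), -32), -1), 2) = Pow(Pow(Add(17, -32), -1), 2) = Pow(Pow(-15, -1), 2) = Pow(Rational(-1, 15), 2) = Rational(1, 225)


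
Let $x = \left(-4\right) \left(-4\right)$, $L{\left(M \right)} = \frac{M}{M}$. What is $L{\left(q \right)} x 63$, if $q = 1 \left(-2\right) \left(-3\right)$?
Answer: $1008$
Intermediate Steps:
$q = 6$ ($q = \left(-2\right) \left(-3\right) = 6$)
$L{\left(M \right)} = 1$
$x = 16$
$L{\left(q \right)} x 63 = 1 \cdot 16 \cdot 63 = 16 \cdot 63 = 1008$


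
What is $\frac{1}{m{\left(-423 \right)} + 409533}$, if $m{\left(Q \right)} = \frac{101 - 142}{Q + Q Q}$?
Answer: $\frac{178506}{73104097657} \approx 2.4418 \cdot 10^{-6}$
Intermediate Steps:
$m{\left(Q \right)} = - \frac{41}{Q + Q^{2}}$
$\frac{1}{m{\left(-423 \right)} + 409533} = \frac{1}{- \frac{41}{\left(-423\right) \left(1 - 423\right)} + 409533} = \frac{1}{\left(-41\right) \left(- \frac{1}{423}\right) \frac{1}{-422} + 409533} = \frac{1}{\left(-41\right) \left(- \frac{1}{423}\right) \left(- \frac{1}{422}\right) + 409533} = \frac{1}{- \frac{41}{178506} + 409533} = \frac{1}{\frac{73104097657}{178506}} = \frac{178506}{73104097657}$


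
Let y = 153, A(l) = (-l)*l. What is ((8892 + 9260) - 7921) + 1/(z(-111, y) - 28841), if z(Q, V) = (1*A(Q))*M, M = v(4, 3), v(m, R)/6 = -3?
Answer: 1973938448/192937 ≈ 10231.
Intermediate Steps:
v(m, R) = -18 (v(m, R) = 6*(-3) = -18)
A(l) = -l²
M = -18
z(Q, V) = 18*Q² (z(Q, V) = (1*(-Q²))*(-18) = -Q²*(-18) = 18*Q²)
((8892 + 9260) - 7921) + 1/(z(-111, y) - 28841) = ((8892 + 9260) - 7921) + 1/(18*(-111)² - 28841) = (18152 - 7921) + 1/(18*12321 - 28841) = 10231 + 1/(221778 - 28841) = 10231 + 1/192937 = 1973938448/192937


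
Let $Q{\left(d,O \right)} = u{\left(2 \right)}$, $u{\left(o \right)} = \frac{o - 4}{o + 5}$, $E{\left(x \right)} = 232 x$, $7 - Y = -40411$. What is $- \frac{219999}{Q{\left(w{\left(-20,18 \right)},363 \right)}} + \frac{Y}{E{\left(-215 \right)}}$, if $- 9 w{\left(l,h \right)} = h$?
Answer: $\frac{19203692501}{24940} \approx 7.7 \cdot 10^{5}$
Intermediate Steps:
$Y = 40418$ ($Y = 7 - -40411 = 7 + 40411 = 40418$)
$w{\left(l,h \right)} = - \frac{h}{9}$
$u{\left(o \right)} = \frac{-4 + o}{5 + o}$
$Q{\left(d,O \right)} = - \frac{2}{7}$ ($Q{\left(d,O \right)} = \frac{-4 + 2}{5 + 2} = \frac{1}{7} \left(-2\right) = - \frac{2}{7}$)
$- \frac{219999}{Q{\left(w{\left(-20,18 \right)},363 \right)}} + \frac{Y}{E{\left(-215 \right)}} = - \frac{219999}{- \frac{2}{7}} + \frac{40418}{232 \left(-215\right)} = \left(-219999\right) \left(- \frac{7}{2}\right) + \frac{40418}{-49880} = \frac{1539993}{2} + 40418 \left(- \frac{1}{49880}\right) = \frac{1539993}{2} - \frac{20209}{24940} = \frac{19203692501}{24940}$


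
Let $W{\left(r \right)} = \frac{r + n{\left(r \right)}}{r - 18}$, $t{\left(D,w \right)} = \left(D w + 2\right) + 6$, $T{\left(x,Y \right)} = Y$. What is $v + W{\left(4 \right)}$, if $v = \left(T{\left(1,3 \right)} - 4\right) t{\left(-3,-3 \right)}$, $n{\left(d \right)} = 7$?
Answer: $- \frac{249}{14} \approx -17.786$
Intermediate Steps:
$t{\left(D,w \right)} = 8 + D w$ ($t{\left(D,w \right)} = \left(2 + D w\right) + 6 = 8 + D w$)
$W{\left(r \right)} = \frac{7 + r}{-18 + r}$ ($W{\left(r \right)} = \frac{r + 7}{r - 18} = \frac{7 + r}{-18 + r}$)
$v = -17$ ($v = \left(3 - 4\right) \left(8 - -9\right) = - (8 + 9) = \left(-1\right) 17 = -17$)
$v + W{\left(4 \right)} = -17 + \frac{7 + 4}{-18 + 4} = -17 + \frac{1}{-14} \cdot 11 = -17 - \frac{11}{14} = - \frac{249}{14}$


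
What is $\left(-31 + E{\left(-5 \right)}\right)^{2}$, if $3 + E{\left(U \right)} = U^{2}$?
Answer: $81$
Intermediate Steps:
$E{\left(U \right)} = -3 + U^{2}$
$\left(-31 + E{\left(-5 \right)}\right)^{2} = \left(-31 - \left(3 - \left(-5\right)^{2}\right)\right)^{2} = \left(-31 + \left(-3 + 25\right)\right)^{2} = \left(-31 + 22\right)^{2} = \left(-9\right)^{2} = 81$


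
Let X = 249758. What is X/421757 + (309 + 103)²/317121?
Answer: 21542032418/19106857371 ≈ 1.1275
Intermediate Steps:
X/421757 + (309 + 103)²/317121 = 249758/421757 + (309 + 103)²/317121 = 249758*(1/421757) + 412²*(1/317121) = 249758/421757 + 169744*(1/317121) = 249758/421757 + 169744/317121 = 21542032418/19106857371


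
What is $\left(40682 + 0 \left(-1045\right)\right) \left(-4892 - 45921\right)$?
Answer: $-2067174466$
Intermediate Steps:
$\left(40682 + 0 \left(-1045\right)\right) \left(-4892 - 45921\right) = \left(40682 + 0\right) \left(-50813\right) = 40682 \left(-50813\right) = -2067174466$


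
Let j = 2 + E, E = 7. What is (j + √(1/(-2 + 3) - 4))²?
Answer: (9 + I*√3)² ≈ 78.0 + 31.177*I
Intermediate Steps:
j = 9 (j = 2 + 7 = 9)
(j + √(1/(-2 + 3) - 4))² = (9 + √(1/(-2 + 3) - 4))² = (9 + √(1/1 - 4))² = (9 + √(1 - 4))² = (9 + √(-3))² = (9 + I*√3)²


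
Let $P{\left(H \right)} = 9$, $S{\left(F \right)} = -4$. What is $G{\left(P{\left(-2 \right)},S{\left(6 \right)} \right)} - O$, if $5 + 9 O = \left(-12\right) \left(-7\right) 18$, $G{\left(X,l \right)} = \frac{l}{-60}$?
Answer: $- \frac{7532}{45} \approx -167.38$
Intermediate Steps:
$G{\left(X,l \right)} = - \frac{l}{60}$ ($G{\left(X,l \right)} = l \left(- \frac{1}{60}\right) = - \frac{l}{60}$)
$O = \frac{1507}{9}$ ($O = - \frac{5}{9} + \frac{\left(-12\right) \left(-7\right) 18}{9} = - \frac{5}{9} + \frac{84 \cdot 18}{9} = - \frac{5}{9} + \frac{1}{9} \cdot 1512 = - \frac{5}{9} + 168 = \frac{1507}{9} \approx 167.44$)
$G{\left(P{\left(-2 \right)},S{\left(6 \right)} \right)} - O = \left(- \frac{1}{60}\right) \left(-4\right) - \frac{1507}{9} = \frac{1}{15} - \frac{1507}{9} = - \frac{7532}{45}$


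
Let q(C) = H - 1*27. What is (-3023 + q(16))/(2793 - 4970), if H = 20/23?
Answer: 70130/50071 ≈ 1.4006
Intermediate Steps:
H = 20/23 (H = 20*(1/23) = 20/23 ≈ 0.86957)
q(C) = -601/23 (q(C) = 20/23 - 1*27 = 20/23 - 27 = -601/23)
(-3023 + q(16))/(2793 - 4970) = (-3023 - 601/23)/(2793 - 4970) = -70130/23/(-2177) = -70130/23*(-1/2177) = 70130/50071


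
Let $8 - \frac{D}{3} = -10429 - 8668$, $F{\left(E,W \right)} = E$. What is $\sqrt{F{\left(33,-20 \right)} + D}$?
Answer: $18 \sqrt{177} \approx 239.47$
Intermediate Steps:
$D = 57315$ ($D = 24 - 3 \left(-10429 - 8668\right) = 24 - -57291 = 24 + 57291 = 57315$)
$\sqrt{F{\left(33,-20 \right)} + D} = \sqrt{33 + 57315} = \sqrt{57348} = 18 \sqrt{177}$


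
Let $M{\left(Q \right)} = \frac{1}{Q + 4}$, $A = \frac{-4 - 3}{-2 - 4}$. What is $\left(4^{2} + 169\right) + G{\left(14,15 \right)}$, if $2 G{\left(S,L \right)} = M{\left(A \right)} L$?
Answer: $\frac{5780}{31} \approx 186.45$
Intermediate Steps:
$A = \frac{7}{6}$ ($A = - \frac{7}{-6} = \left(-7\right) \left(- \frac{1}{6}\right) = \frac{7}{6} \approx 1.1667$)
$M{\left(Q \right)} = \frac{1}{4 + Q}$
$G{\left(S,L \right)} = \frac{3 L}{31}$ ($G{\left(S,L \right)} = \frac{\frac{1}{4 + \frac{7}{6}} L}{2} = \frac{\frac{1}{\frac{31}{6}} L}{2} = \frac{\frac{6}{31} L}{2} = \frac{3 L}{31}$)
$\left(4^{2} + 169\right) + G{\left(14,15 \right)} = \left(4^{2} + 169\right) + \frac{3}{31} \cdot 15 = \left(16 + 169\right) + \frac{45}{31} = 185 + \frac{45}{31} = \frac{5780}{31}$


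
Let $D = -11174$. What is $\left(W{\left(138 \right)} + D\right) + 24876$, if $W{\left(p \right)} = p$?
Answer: $13840$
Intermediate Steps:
$\left(W{\left(138 \right)} + D\right) + 24876 = \left(138 - 11174\right) + 24876 = -11036 + 24876 = 13840$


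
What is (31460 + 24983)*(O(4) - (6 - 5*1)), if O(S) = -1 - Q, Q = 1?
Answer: -169329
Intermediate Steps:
O(S) = -2 (O(S) = -1 - 1*1 = -1 - 1 = -2)
(31460 + 24983)*(O(4) - (6 - 5*1)) = (31460 + 24983)*(-2 - (6 - 5*1)) = 56443*(-2 - (6 - 5)) = 56443*(-2 - 1*1) = 56443*(-2 - 1) = 56443*(-3) = -169329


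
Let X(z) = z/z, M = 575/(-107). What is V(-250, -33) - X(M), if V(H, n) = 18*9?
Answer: 161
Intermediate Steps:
V(H, n) = 162
M = -575/107 (M = 575*(-1/107) = -575/107 ≈ -5.3738)
X(z) = 1
V(-250, -33) - X(M) = 162 - 1*1 = 162 - 1 = 161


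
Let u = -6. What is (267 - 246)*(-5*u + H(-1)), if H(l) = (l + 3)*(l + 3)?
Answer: 714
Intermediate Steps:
H(l) = (3 + l)² (H(l) = (3 + l)*(3 + l) = (3 + l)²)
(267 - 246)*(-5*u + H(-1)) = (267 - 246)*(-5*(-6) + (3 - 1)²) = 21*(30 + 2²) = 21*(30 + 4) = 21*34 = 714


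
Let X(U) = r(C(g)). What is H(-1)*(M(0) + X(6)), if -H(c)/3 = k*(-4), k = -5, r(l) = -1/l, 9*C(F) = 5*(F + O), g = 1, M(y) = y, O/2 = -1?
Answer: -108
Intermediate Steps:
O = -2 (O = 2*(-1) = -2)
C(F) = -10/9 + 5*F/9 (C(F) = (5*(F - 2))/9 = (5*(-2 + F))/9 = (-10 + 5*F)/9 = -10/9 + 5*F/9)
X(U) = 9/5 (X(U) = -1/(-10/9 + (5/9)*1) = -1/(-10/9 + 5/9) = -1/(-5/9) = -1*(-9/5) = 9/5)
H(c) = -60 (H(c) = -(-15)*(-4) = -3*20 = -60)
H(-1)*(M(0) + X(6)) = -60*(0 + 9/5) = -60*9/5 = -108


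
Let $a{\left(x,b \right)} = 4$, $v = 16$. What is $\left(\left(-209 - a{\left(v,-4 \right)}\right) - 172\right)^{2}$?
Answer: $148225$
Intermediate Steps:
$\left(\left(-209 - a{\left(v,-4 \right)}\right) - 172\right)^{2} = \left(\left(-209 - 4\right) - 172\right)^{2} = \left(-213 - 172\right)^{2} = \left(-385\right)^{2} = 148225$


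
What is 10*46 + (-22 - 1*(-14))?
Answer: 452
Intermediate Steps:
10*46 + (-22 - 1*(-14)) = 460 + (-22 + 14) = 460 - 8 = 452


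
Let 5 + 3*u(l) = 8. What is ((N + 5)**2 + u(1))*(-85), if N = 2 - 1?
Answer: -3145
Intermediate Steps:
u(l) = 1 (u(l) = -5/3 + (1/3)*8 = -5/3 + 8/3 = 1)
N = 1
((N + 5)**2 + u(1))*(-85) = ((1 + 5)**2 + 1)*(-85) = (6**2 + 1)*(-85) = (36 + 1)*(-85) = 37*(-85) = -3145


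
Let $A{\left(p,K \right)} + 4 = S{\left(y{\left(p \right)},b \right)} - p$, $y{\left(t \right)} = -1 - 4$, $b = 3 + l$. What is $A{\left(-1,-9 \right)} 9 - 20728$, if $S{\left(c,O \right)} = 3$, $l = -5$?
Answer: $-20728$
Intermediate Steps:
$b = -2$ ($b = 3 - 5 = -2$)
$y{\left(t \right)} = -5$
$A{\left(p,K \right)} = -1 - p$ ($A{\left(p,K \right)} = -4 - \left(-3 + p\right) = -1 - p$)
$A{\left(-1,-9 \right)} 9 - 20728 = \left(-1 - -1\right) 9 - 20728 = \left(-1 + 1\right) 9 - 20728 = 0 \cdot 9 - 20728 = 0 - 20728 = -20728$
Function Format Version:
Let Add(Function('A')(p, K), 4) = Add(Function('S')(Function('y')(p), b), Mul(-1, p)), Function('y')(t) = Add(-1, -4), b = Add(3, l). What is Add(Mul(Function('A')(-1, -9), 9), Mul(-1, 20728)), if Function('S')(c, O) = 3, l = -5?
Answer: -20728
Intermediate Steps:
b = -2 (b = Add(3, -5) = -2)
Function('y')(t) = -5
Function('A')(p, K) = Add(-1, Mul(-1, p)) (Function('A')(p, K) = Add(-4, Add(3, Mul(-1, p))) = Add(-1, Mul(-1, p)))
Add(Mul(Function('A')(-1, -9), 9), Mul(-1, 20728)) = Add(Mul(Add(-1, Mul(-1, -1)), 9), Mul(-1, 20728)) = Add(Mul(Add(-1, 1), 9), -20728) = Add(Mul(0, 9), -20728) = Add(0, -20728) = -20728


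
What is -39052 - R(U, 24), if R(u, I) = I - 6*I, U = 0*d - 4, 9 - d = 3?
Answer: -38932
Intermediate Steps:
d = 6 (d = 9 - 1*3 = 9 - 3 = 6)
U = -4 (U = 0*6 - 4 = 0 - 4 = -4)
R(u, I) = -5*I
-39052 - R(U, 24) = -39052 - (-5)*24 = -39052 - 1*(-120) = -39052 + 120 = -38932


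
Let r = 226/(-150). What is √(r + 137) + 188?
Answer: 188 + √30486/15 ≈ 199.64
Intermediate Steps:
r = -113/75 (r = 226*(-1/150) = -113/75 ≈ -1.5067)
√(r + 137) + 188 = √(-113/75 + 137) + 188 = √(10162/75) + 188 = √30486/15 + 188 = 188 + √30486/15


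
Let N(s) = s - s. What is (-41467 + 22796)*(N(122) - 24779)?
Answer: 462648709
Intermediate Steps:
N(s) = 0
(-41467 + 22796)*(N(122) - 24779) = (-41467 + 22796)*(0 - 24779) = -18671*(-24779) = 462648709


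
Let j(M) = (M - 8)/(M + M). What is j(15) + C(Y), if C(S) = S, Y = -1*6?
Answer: -173/30 ≈ -5.7667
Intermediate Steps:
Y = -6
j(M) = (-8 + M)/(2*M) (j(M) = (-8 + M)/((2*M)) = (-8 + M)*(1/(2*M)) = (-8 + M)/(2*M))
j(15) + C(Y) = (½)*(-8 + 15)/15 - 6 = (½)*(1/15)*7 - 6 = 7/30 - 6 = -173/30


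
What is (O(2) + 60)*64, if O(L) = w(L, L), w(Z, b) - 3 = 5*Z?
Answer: 4672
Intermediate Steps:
w(Z, b) = 3 + 5*Z
O(L) = 3 + 5*L
(O(2) + 60)*64 = ((3 + 5*2) + 60)*64 = ((3 + 10) + 60)*64 = (13 + 60)*64 = 73*64 = 4672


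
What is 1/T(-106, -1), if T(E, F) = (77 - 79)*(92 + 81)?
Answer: -1/346 ≈ -0.0028902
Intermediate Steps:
T(E, F) = -346 (T(E, F) = -2*173 = -346)
1/T(-106, -1) = 1/(-346) = -1/346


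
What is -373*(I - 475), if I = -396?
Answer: 324883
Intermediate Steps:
-373*(I - 475) = -373*(-396 - 475) = -373*(-871) = 324883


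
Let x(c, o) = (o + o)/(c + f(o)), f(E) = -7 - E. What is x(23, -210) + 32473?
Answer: 3669239/113 ≈ 32471.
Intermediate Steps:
x(c, o) = 2*o/(-7 + c - o) (x(c, o) = (o + o)/(c + (-7 - o)) = (2*o)/(-7 + c - o) = 2*o/(-7 + c - o))
x(23, -210) + 32473 = 2*(-210)/(-7 + 23 - 1*(-210)) + 32473 = 2*(-210)/(-7 + 23 + 210) + 32473 = 2*(-210)/226 + 32473 = 2*(-210)*(1/226) + 32473 = -210/113 + 32473 = 3669239/113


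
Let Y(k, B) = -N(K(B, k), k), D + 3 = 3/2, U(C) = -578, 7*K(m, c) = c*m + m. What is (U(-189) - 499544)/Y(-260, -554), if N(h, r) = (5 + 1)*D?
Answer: -500122/9 ≈ -55569.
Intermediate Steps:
K(m, c) = m/7 + c*m/7 (K(m, c) = (c*m + m)/7 = (m + c*m)/7 = m/7 + c*m/7)
D = -3/2 (D = -3 + 3/2 = -3/2 ≈ -1.5000)
N(h, r) = -9 (N(h, r) = (5 + 1)*(-3/2) = 6*(-3/2) = -9)
Y(k, B) = 9 (Y(k, B) = -1*(-9) = 9)
(U(-189) - 499544)/Y(-260, -554) = (-578 - 499544)/9 = -500122*⅑ = -500122/9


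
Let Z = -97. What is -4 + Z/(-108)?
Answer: -335/108 ≈ -3.1019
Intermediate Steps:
-4 + Z/(-108) = -4 - 97/(-108) = -4 - 1/108*(-97) = -4 + 97/108 = -335/108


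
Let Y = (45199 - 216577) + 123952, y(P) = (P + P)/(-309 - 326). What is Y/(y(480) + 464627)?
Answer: -6023102/59007437 ≈ -0.10207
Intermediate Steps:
y(P) = -2*P/635 (y(P) = (2*P)/(-635) = (2*P)*(-1/635) = -2*P/635)
Y = -47426 (Y = -171378 + 123952 = -47426)
Y/(y(480) + 464627) = -47426/(-2/635*480 + 464627) = -47426/(-192/127 + 464627) = -47426/59007437/127 = -47426*127/59007437 = -6023102/59007437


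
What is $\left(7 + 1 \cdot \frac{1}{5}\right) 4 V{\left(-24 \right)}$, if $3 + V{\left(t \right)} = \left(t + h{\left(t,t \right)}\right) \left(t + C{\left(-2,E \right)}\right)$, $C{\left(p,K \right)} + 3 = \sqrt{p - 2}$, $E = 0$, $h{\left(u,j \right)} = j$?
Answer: $\frac{186192}{5} - \frac{13824 i}{5} \approx 37238.0 - 2764.8 i$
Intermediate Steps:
$C{\left(p,K \right)} = -3 + \sqrt{-2 + p}$ ($C{\left(p,K \right)} = -3 + \sqrt{p - 2} = -3 + \sqrt{-2 + p}$)
$V{\left(t \right)} = -3 + 2 t \left(-3 + t + 2 i\right)$ ($V{\left(t \right)} = -3 + \left(t + t\right) \left(t - \left(3 - \sqrt{-2 - 2}\right)\right) = -3 + 2 t \left(t - \left(3 - \sqrt{-4}\right)\right) = -3 + 2 t \left(t - \left(3 - 2 i\right)\right) = -3 + 2 t \left(-3 + t + 2 i\right)$)
$\left(7 + 1 \cdot \frac{1}{5}\right) 4 V{\left(-24 \right)} = \left(7 + 1 \cdot \frac{1}{5}\right) 4 \left(-3 + 2 \left(-24\right)^{2} - 24 \left(-6 + 4 i\right)\right) = \left(7 + 1 \cdot \frac{1}{5}\right) 4 \left(-3 + 2 \cdot 576 + \left(144 - 96 i\right)\right) = \left(7 + \frac{1}{5}\right) 4 \left(-3 + 1152 + \left(144 - 96 i\right)\right) = \frac{36}{5} \cdot 4 \left(1293 - 96 i\right) = \frac{144 \left(1293 - 96 i\right)}{5} = \frac{186192}{5} - \frac{13824 i}{5}$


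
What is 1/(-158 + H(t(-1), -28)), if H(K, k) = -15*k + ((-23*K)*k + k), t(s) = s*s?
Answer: 1/878 ≈ 0.0011390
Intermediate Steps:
t(s) = s²
H(K, k) = -14*k - 23*K*k (H(K, k) = -15*k + (-23*K*k + k) = -15*k + (k - 23*K*k) = -14*k - 23*K*k)
1/(-158 + H(t(-1), -28)) = 1/(-158 - 1*(-28)*(14 + 23*(-1)²)) = 1/(-158 - 1*(-28)*(14 + 23*1)) = 1/(-158 - 1*(-28)*(14 + 23)) = 1/(-158 - 1*(-28)*37) = 1/(-158 + 1036) = 1/878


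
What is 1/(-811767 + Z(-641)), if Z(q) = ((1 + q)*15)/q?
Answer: -641/520333047 ≈ -1.2319e-6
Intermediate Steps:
Z(q) = (15 + 15*q)/q
1/(-811767 + Z(-641)) = 1/(-811767 + (15 + 15/(-641))) = 1/(-811767 + (15 + 15*(-1/641))) = 1/(-811767 + (15 - 15/641)) = 1/(-811767 + 9600/641) = 1/(-520333047/641) = -641/520333047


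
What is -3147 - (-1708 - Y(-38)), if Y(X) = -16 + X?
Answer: -1493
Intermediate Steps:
-3147 - (-1708 - Y(-38)) = -3147 - (-1708 - (-16 - 38)) = -3147 - (-1708 - 1*(-54)) = -3147 - (-1708 + 54) = -3147 - 1*(-1654) = -3147 + 1654 = -1493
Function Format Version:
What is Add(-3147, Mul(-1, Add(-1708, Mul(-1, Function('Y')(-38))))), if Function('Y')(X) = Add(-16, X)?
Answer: -1493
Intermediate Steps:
Add(-3147, Mul(-1, Add(-1708, Mul(-1, Function('Y')(-38))))) = Add(-3147, Mul(-1, Add(-1708, Mul(-1, Add(-16, -38))))) = Add(-3147, Mul(-1, Add(-1708, Mul(-1, -54)))) = Add(-3147, Mul(-1, Add(-1708, 54))) = Add(-3147, Mul(-1, -1654)) = Add(-3147, 1654) = -1493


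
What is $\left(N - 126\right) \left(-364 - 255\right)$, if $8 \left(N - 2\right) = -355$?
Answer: $\frac{833793}{8} \approx 1.0422 \cdot 10^{5}$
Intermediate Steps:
$N = - \frac{339}{8}$ ($N = 2 + \frac{1}{8} \left(-355\right) = 2 - \frac{355}{8} = - \frac{339}{8} \approx -42.375$)
$\left(N - 126\right) \left(-364 - 255\right) = \left(- \frac{339}{8} - 126\right) \left(-364 - 255\right) = \left(- \frac{1347}{8}\right) \left(-619\right) = \frac{833793}{8}$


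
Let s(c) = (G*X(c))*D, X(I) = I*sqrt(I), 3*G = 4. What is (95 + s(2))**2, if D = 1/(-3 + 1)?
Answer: 81257/9 - 760*sqrt(2)/3 ≈ 8670.3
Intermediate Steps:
G = 4/3 (G = (1/3)*4 = 4/3 ≈ 1.3333)
D = -1/2 (D = 1/(-2) = -1/2 ≈ -0.50000)
X(I) = I**(3/2)
s(c) = -2*c**(3/2)/3 (s(c) = (4*c**(3/2)/3)*(-1/2) = -2*c**(3/2)/3)
(95 + s(2))**2 = (95 - 4*sqrt(2)/3)**2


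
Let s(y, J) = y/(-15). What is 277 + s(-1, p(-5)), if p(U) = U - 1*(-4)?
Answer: 4156/15 ≈ 277.07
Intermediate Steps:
p(U) = 4 + U (p(U) = U + 4 = 4 + U)
s(y, J) = -y/15 (s(y, J) = y*(-1/15) = -y/15)
277 + s(-1, p(-5)) = 277 - 1/15*(-1) = 277 + 1/15 = 4156/15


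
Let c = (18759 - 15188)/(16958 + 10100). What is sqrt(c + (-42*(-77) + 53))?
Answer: sqrt(2406625565586)/27058 ≈ 57.333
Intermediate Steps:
c = 3571/27058 ≈ 0.13198
sqrt(c + (-42*(-77) + 53)) = sqrt(3571/27058 + (-42*(-77) + 53)) = sqrt(3571/27058 + (3234 + 53)) = sqrt(3571/27058 + 3287) = sqrt(88943217/27058) = sqrt(2406625565586)/27058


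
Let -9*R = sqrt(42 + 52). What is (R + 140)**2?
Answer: (1260 - sqrt(94))**2/81 ≈ 19300.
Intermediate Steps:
R = -sqrt(94)/9 (R = -sqrt(42 + 52)/9 = -sqrt(94)/9 ≈ -1.0773)
(R + 140)**2 = (-sqrt(94)/9 + 140)**2 = (140 - sqrt(94)/9)**2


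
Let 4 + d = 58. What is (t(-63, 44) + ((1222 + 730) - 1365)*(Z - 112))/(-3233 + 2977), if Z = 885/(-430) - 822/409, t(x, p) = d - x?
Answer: 2392354993/9004544 ≈ 265.68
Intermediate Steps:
d = 54 (d = -4 + 58 = 54)
t(x, p) = 54 - x
Z = -143085/35174 (Z = 885*(-1/430) - 822*1/409 = -177/86 - 822/409 = -143085/35174 ≈ -4.0679)
(t(-63, 44) + ((1222 + 730) - 1365)*(Z - 112))/(-3233 + 2977) = ((54 - 1*(-63)) + ((1222 + 730) - 1365)*(-143085/35174 - 112))/(-3233 + 2977) = ((54 + 63) + (1952 - 1365)*(-4082573/35174))/(-256) = (117 + 587*(-4082573/35174))*(-1/256) = (117 - 2396470351/35174)*(-1/256) = -2392354993/35174*(-1/256) = 2392354993/9004544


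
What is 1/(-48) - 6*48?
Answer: -13825/48 ≈ -288.02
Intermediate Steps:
1/(-48) - 6*48 = -1/48 - 288 = -13825/48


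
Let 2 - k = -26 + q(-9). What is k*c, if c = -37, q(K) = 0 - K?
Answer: -703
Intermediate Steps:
q(K) = -K
k = 19 (k = 2 - (-26 - 1*(-9)) = 2 - (-26 + 9) = 2 - 1*(-17) = 2 + 17 = 19)
k*c = 19*(-37) = -703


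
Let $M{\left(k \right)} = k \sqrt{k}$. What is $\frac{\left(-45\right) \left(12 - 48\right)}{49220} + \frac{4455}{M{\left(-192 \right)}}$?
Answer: $\frac{81}{2461} + \frac{495 i \sqrt{3}}{512} \approx 0.032913 + 1.6745 i$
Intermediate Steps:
$M{\left(k \right)} = k^{\frac{3}{2}}$
$\frac{\left(-45\right) \left(12 - 48\right)}{49220} + \frac{4455}{M{\left(-192 \right)}} = \frac{\left(-45\right) \left(12 - 48\right)}{49220} + \frac{4455}{\left(-192\right)^{\frac{3}{2}}} = \left(-45\right) \left(-36\right) \frac{1}{49220} + \frac{4455}{\left(-1536\right) i \sqrt{3}} = 1620 \cdot \frac{1}{49220} + 4455 \frac{i \sqrt{3}}{4608} = \frac{81}{2461} + \frac{495 i \sqrt{3}}{512}$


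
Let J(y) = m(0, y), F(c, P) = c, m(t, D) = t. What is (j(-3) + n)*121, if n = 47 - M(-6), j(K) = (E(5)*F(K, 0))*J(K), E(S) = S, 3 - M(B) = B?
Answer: 4598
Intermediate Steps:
M(B) = 3 - B
J(y) = 0
j(K) = 0 (j(K) = (5*K)*0 = 0)
n = 38 (n = 47 - (3 - 1*(-6)) = 47 - (3 + 6) = 47 - 1*9 = 47 - 9 = 38)
(j(-3) + n)*121 = (0 + 38)*121 = 38*121 = 4598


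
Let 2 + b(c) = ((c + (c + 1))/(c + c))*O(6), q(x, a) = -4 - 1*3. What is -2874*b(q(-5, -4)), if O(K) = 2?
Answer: 2874/7 ≈ 410.57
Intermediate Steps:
q(x, a) = -7 (q(x, a) = -4 - 3 = -7)
b(c) = -2 + (1 + 2*c)/c (b(c) = -2 + ((c + (c + 1))/(c + c))*2 = -2 + ((c + (1 + c))/((2*c)))*2 = -2 + ((1 + 2*c)*(1/(2*c)))*2 = -2 + ((1 + 2*c)/(2*c))*2 = -2 + (1 + 2*c)/c)
-2874*b(q(-5, -4)) = -2874/(-7) = -2874*(-⅐) = 2874/7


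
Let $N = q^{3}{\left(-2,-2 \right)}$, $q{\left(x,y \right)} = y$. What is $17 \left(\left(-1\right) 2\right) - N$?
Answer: $-26$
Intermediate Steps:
$N = -8$ ($N = \left(-2\right)^{3} = -8$)
$17 \left(\left(-1\right) 2\right) - N = 17 \left(\left(-1\right) 2\right) - -8 = 17 \left(-2\right) + 8 = -34 + 8 = -26$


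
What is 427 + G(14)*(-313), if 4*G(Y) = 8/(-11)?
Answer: 5323/11 ≈ 483.91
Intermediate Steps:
G(Y) = -2/11 (G(Y) = (8/(-11))/4 = (8*(-1/11))/4 = (1/4)*(-8/11) = -2/11)
427 + G(14)*(-313) = 427 - 2/11*(-313) = 427 + 626/11 = 5323/11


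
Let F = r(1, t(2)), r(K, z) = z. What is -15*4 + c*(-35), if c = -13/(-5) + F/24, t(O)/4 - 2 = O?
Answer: -523/3 ≈ -174.33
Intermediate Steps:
t(O) = 8 + 4*O
F = 16 (F = 8 + 4*2 = 8 + 8 = 16)
c = 49/15 (c = -13/(-5) + 16/24 = -13*(-1/5) + 16*(1/24) = 13/5 + 2/3 = 49/15 ≈ 3.2667)
-15*4 + c*(-35) = -15*4 + (49/15)*(-35) = -60 - 343/3 = -523/3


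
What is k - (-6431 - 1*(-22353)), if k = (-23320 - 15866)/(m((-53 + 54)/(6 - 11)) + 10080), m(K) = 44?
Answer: -80616757/5062 ≈ -15926.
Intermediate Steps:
k = -19593/5062 (k = (-23320 - 15866)/(44 + 10080) = -39186/10124 = -39186*1/10124 = -19593/5062 ≈ -3.8706)
k - (-6431 - 1*(-22353)) = -19593/5062 - (-6431 - 1*(-22353)) = -19593/5062 - (-6431 + 22353) = -19593/5062 - 1*15922 = -19593/5062 - 15922 = -80616757/5062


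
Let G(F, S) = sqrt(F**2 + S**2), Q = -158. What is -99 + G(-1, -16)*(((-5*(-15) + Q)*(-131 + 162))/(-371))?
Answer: -99 + 2573*sqrt(257)/371 ≈ 12.181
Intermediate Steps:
-99 + G(-1, -16)*(((-5*(-15) + Q)*(-131 + 162))/(-371)) = -99 + sqrt((-1)**2 + (-16)**2)*(((-5*(-15) - 158)*(-131 + 162))/(-371)) = -99 + sqrt(1 + 256)*(((75 - 158)*31)*(-1/371)) = -99 + sqrt(257)*(-83*31*(-1/371)) = -99 + sqrt(257)*(-2573*(-1/371)) = -99 + sqrt(257)*(2573/371) = -99 + 2573*sqrt(257)/371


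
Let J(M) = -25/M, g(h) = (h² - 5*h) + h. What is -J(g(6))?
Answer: 25/12 ≈ 2.0833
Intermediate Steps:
g(h) = h² - 4*h
-J(g(6)) = -(-25)/(6*(-4 + 6)) = -(-25)/(6*2) = -(-25)/12 = -1*(-25/12) = 25/12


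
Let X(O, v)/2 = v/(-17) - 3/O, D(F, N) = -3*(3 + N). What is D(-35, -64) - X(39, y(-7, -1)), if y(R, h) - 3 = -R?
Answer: 40737/221 ≈ 184.33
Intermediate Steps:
y(R, h) = 3 - R
D(F, N) = -9 - 3*N
X(O, v) = -6/O - 2*v/17 (X(O, v) = 2*(v/(-17) - 3/O) = 2*(v*(-1/17) - 3/O) = 2*(-v/17 - 3/O) = 2*(-3/O - v/17) = -6/O - 2*v/17)
D(-35, -64) - X(39, y(-7, -1)) = (-9 - 3*(-64)) - (-6/39 - 2*(3 - 1*(-7))/17) = (-9 + 192) - (-6*1/39 - 2*(3 + 7)/17) = 183 - (-2/13 - 2/17*10) = 183 - (-2/13 - 20/17) = 183 - 1*(-294/221) = 183 + 294/221 = 40737/221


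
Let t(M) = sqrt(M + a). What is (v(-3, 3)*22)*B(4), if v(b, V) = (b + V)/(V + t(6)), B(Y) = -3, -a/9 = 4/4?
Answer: 0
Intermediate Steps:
a = -9 (a = -36/4 = -9*1 = -9)
t(M) = sqrt(-9 + M) (t(M) = sqrt(M - 9) = sqrt(-9 + M))
v(b, V) = (V + b)/(V + I*sqrt(3)) (v(b, V) = (b + V)/(V + sqrt(-9 + 6)) = (V + b)/(V + sqrt(-3)) = (V + b)/(V + I*sqrt(3)))
(v(-3, 3)*22)*B(4) = (((3 - 3)/(3 + I*sqrt(3)))*22)*(-3) = ((0/(3 + I*sqrt(3)))*22)*(-3) = (0*22)*(-3) = 0*(-3) = 0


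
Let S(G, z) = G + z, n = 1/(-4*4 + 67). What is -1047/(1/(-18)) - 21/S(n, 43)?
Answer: 41347053/2194 ≈ 18846.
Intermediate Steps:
n = 1/51 (n = 1/(-16 + 67) = 1/51 ≈ 0.019608)
-1047/(1/(-18)) - 21/S(n, 43) = -1047/(1/(-18)) - 21/(1/51 + 43) = -1047/(-1/18) - 21/2194/51 = -1047*(-18) - 21*51/2194 = 18846 - 1071/2194 = 41347053/2194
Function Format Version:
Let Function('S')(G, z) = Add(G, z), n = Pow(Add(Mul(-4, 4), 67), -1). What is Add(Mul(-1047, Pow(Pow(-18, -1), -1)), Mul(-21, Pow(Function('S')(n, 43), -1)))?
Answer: Rational(41347053, 2194) ≈ 18846.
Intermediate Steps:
n = Rational(1, 51) (n = Pow(Add(-16, 67), -1) = Pow(51, -1) = Rational(1, 51) ≈ 0.019608)
Add(Mul(-1047, Pow(Pow(-18, -1), -1)), Mul(-21, Pow(Function('S')(n, 43), -1))) = Add(Mul(-1047, Pow(Pow(-18, -1), -1)), Mul(-21, Pow(Add(Rational(1, 51), 43), -1))) = Add(Mul(-1047, Pow(Rational(-1, 18), -1)), Mul(-21, Pow(Rational(2194, 51), -1))) = Add(Mul(-1047, -18), Mul(-21, Rational(51, 2194))) = Add(18846, Rational(-1071, 2194)) = Rational(41347053, 2194)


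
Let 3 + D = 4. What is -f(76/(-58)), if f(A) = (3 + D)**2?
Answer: -16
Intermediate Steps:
D = 1 (D = -3 + 4 = 1)
f(A) = 16 (f(A) = (3 + 1)**2 = 4**2 = 16)
-f(76/(-58)) = -1*16 = -16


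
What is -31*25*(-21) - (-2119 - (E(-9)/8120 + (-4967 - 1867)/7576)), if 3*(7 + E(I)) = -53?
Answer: 53038604359/2883615 ≈ 18393.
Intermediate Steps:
E(I) = -74/3 (E(I) = -7 + (1/3)*(-53) = -7 - 53/3 = -74/3)
-31*25*(-21) - (-2119 - (E(-9)/8120 + (-4967 - 1867)/7576)) = -31*25*(-21) - (-2119 - (-74/3/8120 + (-4967 - 1867)/7576)) = -775*(-21) - (-2119 - (-74/3*1/8120 - 6834*1/7576)) = 16275 - (-2119 - (-37/12180 - 3417/3788)) = 16275 - (-2119 - 1*(-2609951/2883615)) = 16275 - (-2119 + 2609951/2883615) = 16275 - 1*(-6107770234/2883615) = 16275 + 6107770234/2883615 = 53038604359/2883615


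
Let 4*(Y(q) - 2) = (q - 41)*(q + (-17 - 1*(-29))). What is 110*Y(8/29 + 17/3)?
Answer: -129263695/7569 ≈ -17078.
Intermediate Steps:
Y(q) = 2 + (-41 + q)*(12 + q)/4 (Y(q) = 2 + ((q - 41)*(q + (-17 - 1*(-29))))/4 = 2 + ((-41 + q)*(q + (-17 + 29)))/4 = 2 + ((-41 + q)*(q + 12))/4 = 2 + ((-41 + q)*(12 + q))/4 = 2 + (-41 + q)*(12 + q)/4)
110*Y(8/29 + 17/3) = 110*(-121 - 29*(8/29 + 17/3)/4 + (8/29 + 17/3)²/4) = 110*(-121 - 29/4*517/87 + (517/87)²/4) = 110*(-121 - 517/12 + (¼)*(267289/7569)) = 110*(-121 - 517/12 + 267289/30276) = 110*(-2350249/15138) = -129263695/7569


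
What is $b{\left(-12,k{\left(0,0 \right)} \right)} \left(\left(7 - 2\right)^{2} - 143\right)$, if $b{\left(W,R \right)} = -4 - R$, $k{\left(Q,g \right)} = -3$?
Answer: $118$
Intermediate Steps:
$b{\left(-12,k{\left(0,0 \right)} \right)} \left(\left(7 - 2\right)^{2} - 143\right) = \left(-4 - -3\right) \left(\left(7 - 2\right)^{2} - 143\right) = \left(-4 + 3\right) \left(5^{2} - 143\right) = - (25 - 143) = \left(-1\right) \left(-118\right) = 118$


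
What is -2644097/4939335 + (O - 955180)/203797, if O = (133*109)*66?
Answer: -27939338681/52980087105 ≈ -0.52736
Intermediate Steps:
O = 956802 (O = 14497*66 = 956802)
-2644097/4939335 + (O - 955180)/203797 = -2644097/4939335 + (956802 - 955180)/203797 = -2644097*1/4939335 + 1622*(1/203797) = -139163/259965 + 1622/203797 = -27939338681/52980087105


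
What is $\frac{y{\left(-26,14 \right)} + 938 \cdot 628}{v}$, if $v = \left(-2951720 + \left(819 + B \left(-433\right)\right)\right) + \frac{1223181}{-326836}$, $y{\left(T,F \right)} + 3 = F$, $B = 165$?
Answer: $- \frac{192530916700}{987812700437} \approx -0.19491$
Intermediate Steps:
$y{\left(T,F \right)} = -3 + F$
$v = - \frac{987812700437}{326836}$ ($v = \left(-2951720 + \left(819 + 165 \left(-433\right)\right)\right) + \frac{1223181}{-326836} = \left(-2951720 + \left(819 - 71445\right)\right) + 1223181 \left(- \frac{1}{326836}\right) = \left(-2951720 - 70626\right) - \frac{1223181}{326836} = -3022346 - \frac{1223181}{326836} = - \frac{987812700437}{326836} \approx -3.0223 \cdot 10^{6}$)
$\frac{y{\left(-26,14 \right)} + 938 \cdot 628}{v} = \frac{\left(-3 + 14\right) + 938 \cdot 628}{- \frac{987812700437}{326836}} = \left(11 + 589064\right) \left(- \frac{326836}{987812700437}\right) = 589075 \left(- \frac{326836}{987812700437}\right) = - \frac{192530916700}{987812700437}$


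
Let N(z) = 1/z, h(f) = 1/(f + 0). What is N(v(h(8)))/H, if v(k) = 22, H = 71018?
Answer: 1/1562396 ≈ 6.4004e-7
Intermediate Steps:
h(f) = 1/f
N(v(h(8)))/H = 1/(22*71018) = (1/22)*(1/71018) = 1/1562396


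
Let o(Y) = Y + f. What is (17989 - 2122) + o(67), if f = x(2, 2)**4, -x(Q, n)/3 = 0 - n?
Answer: 17230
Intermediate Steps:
x(Q, n) = 3*n (x(Q, n) = -3*(0 - n) = -(-3)*n = 3*n)
f = 1296 (f = (3*2)**4 = 6**4 = 1296)
o(Y) = 1296 + Y (o(Y) = Y + 1296 = 1296 + Y)
(17989 - 2122) + o(67) = (17989 - 2122) + (1296 + 67) = 15867 + 1363 = 17230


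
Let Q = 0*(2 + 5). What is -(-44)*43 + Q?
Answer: 1892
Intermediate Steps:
Q = 0 (Q = 0*7 = 0)
-(-44)*43 + Q = -(-44)*43 + 0 = -44*(-43) + 0 = 1892 + 0 = 1892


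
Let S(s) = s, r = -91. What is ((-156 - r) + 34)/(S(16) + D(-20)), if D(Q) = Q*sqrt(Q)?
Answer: -31/516 - 155*I*sqrt(5)/1032 ≈ -0.060078 - 0.33584*I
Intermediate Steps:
D(Q) = Q**(3/2)
((-156 - r) + 34)/(S(16) + D(-20)) = ((-156 - 1*(-91)) + 34)/(16 + (-20)**(3/2)) = ((-156 + 91) + 34)/(16 - 40*I*sqrt(5)) = (-65 + 34)/(16 - 40*I*sqrt(5)) = -31/(16 - 40*I*sqrt(5))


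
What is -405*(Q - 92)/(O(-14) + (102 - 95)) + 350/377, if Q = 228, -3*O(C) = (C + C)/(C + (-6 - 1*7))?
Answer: -1681789310/203203 ≈ -8276.4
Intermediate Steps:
O(C) = -2*C/(3*(-13 + C)) (O(C) = -(C + C)/(3*(C + (-6 - 1*7))) = -2*C/(3*(C + (-6 - 7))) = -2*C/(3*(C - 13)) = -2*C/(3*(-13 + C)))
-405*(Q - 92)/(O(-14) + (102 - 95)) + 350/377 = -405*(228 - 92)/(-2*(-14)/(-39 + 3*(-14)) + (102 - 95)) + 350/377 = -405*136/(-2*(-14)/(-39 - 42) + 7) + 350*(1/377) = -405*136/(-2*(-14)/(-81) + 7) + 350/377 = -405*136/(-2*(-14)*(-1/81) + 7) + 350/377 = -405*136/(-28/81 + 7) + 350/377 = -405/((539/81)*(1/136)) + 350/377 = -405/539/11016 + 350/377 = -405*11016/539 + 350/377 = -4461480/539 + 350/377 = -1681789310/203203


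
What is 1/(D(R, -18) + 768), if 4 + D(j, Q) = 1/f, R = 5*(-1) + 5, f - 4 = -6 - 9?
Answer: 11/8403 ≈ 0.0013091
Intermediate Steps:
f = -11 (f = 4 + (-6 - 9) = 4 - 15 = -11)
R = 0 (R = -5 + 5 = 0)
D(j, Q) = -45/11 (D(j, Q) = -4 + 1/(-11) = -4 - 1/11 = -45/11)
1/(D(R, -18) + 768) = 1/(-45/11 + 768) = 1/(8403/11) = 11/8403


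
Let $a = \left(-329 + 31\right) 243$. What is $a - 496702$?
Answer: $-569116$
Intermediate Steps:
$a = -72414$ ($a = \left(-298\right) 243 = -72414$)
$a - 496702 = -72414 - 496702 = -569116$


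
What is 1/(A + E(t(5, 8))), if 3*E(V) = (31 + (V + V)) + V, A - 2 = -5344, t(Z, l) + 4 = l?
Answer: -3/15983 ≈ -0.00018770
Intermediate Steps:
t(Z, l) = -4 + l
A = -5342 (A = 2 - 5344 = -5342)
E(V) = 31/3 + V (E(V) = ((31 + (V + V)) + V)/3 = ((31 + 2*V) + V)/3 = (31 + 3*V)/3 = 31/3 + V)
1/(A + E(t(5, 8))) = 1/(-5342 + (31/3 + (-4 + 8))) = 1/(-5342 + (31/3 + 4)) = 1/(-5342 + 43/3) = 1/(-15983/3) = -3/15983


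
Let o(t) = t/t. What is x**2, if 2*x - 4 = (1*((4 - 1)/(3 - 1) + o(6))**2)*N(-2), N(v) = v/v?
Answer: 1681/64 ≈ 26.266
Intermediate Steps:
o(t) = 1
N(v) = 1
x = 41/8 (x = 2 + ((1*((4 - 1)/(3 - 1) + 1)**2)*1)/2 = 2 + ((1*(3/2 + 1)**2)*1)/2 = 2 + ((1*(5/2)**2)*1)/2 = 2 + ((1*(25/4))*1)/2 = 2 + ((25/4)*1)/2 = 2 + (1/2)*(25/4) = 2 + 25/8 = 41/8 ≈ 5.1250)
x**2 = (41/8)**2 = 1681/64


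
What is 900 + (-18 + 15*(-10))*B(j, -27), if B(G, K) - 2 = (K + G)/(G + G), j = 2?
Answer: 1614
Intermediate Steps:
B(G, K) = 2 + (G + K)/(2*G) (B(G, K) = 2 + (K + G)/(G + G) = 2 + (G + K)/((2*G)) = 2 + (G + K)*(1/(2*G)) = 2 + (G + K)/(2*G))
900 + (-18 + 15*(-10))*B(j, -27) = 900 + (-18 + 15*(-10))*((½)*(-27 + 5*2)/2) = 900 + (-18 - 150)*((½)*(½)*(-27 + 10)) = 900 - 84*(-17)/2 = 900 - 168*(-17/4) = 900 + 714 = 1614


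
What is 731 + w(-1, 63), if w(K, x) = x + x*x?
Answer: 4763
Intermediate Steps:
w(K, x) = x + x**2
731 + w(-1, 63) = 731 + 63*(1 + 63) = 731 + 63*64 = 731 + 4032 = 4763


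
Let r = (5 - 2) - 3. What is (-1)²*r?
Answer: 0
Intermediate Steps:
r = 0 (r = 3 - 3 = 0)
(-1)²*r = (-1)²*0 = 1*0 = 0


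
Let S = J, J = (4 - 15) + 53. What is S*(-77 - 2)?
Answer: -3318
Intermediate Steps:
J = 42 (J = -11 + 53 = 42)
S = 42
S*(-77 - 2) = 42*(-77 - 2) = 42*(-79) = -3318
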